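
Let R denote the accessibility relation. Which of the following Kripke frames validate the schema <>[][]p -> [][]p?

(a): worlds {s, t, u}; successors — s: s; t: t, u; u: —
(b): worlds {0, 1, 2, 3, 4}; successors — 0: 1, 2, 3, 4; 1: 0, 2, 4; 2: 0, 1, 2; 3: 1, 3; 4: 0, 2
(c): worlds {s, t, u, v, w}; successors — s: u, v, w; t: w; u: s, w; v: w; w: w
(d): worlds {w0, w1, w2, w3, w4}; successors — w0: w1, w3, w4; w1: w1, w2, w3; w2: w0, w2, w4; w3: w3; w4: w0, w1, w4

The schema corresponds to a generalized confluence (Geach) condition: forall x forall y forall z ((xRy & x R^2 z) -> exists w (y R^2 w & z = w)).
(a): fails — tRu, tR²t but no w with uR²w and t=w.
(b): holds.
(c): fails — sRu, sR²s but no w* with uR²w* and s=w*.
(d): fails — w0Rw3, w0R²w0 but no w with w3R²w and w0=w.

(b)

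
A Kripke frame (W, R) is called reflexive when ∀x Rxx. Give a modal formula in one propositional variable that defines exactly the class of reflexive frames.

□r → r

This is reflexivity; the standard corresponding axiom is T: □r → r.
Suppose □r→r is valid. At any x set V(r)={w : Rxw}. Then □r holds at x, so r holds at x, i.e. Rxx.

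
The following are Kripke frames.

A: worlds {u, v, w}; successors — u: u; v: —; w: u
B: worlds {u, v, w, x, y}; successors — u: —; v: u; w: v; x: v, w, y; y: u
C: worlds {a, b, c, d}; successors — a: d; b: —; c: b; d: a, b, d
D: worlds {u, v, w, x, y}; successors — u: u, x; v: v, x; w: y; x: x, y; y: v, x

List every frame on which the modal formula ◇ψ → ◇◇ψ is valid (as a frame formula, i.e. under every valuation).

The schema corresponds to a generalized confluence (Geach) condition: ∀x ∀y (xRy → ∃w (y = w ∧ xR²w)).
A: condition met.
B: fails — vRu but no t with u=t and vR²t.
C: fails — cRb but no w with b=w and cR²w.
D: fails — wRy but no t with y=t and wR²t.
Valid on: A.

A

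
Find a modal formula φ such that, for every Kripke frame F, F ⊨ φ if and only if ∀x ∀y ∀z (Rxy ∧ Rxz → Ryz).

◇ψ → □◇ψ

The condition is the Euclidean property. The 5 schema ◇ψ → □◇ψ defines it.
Suppose ◇ψ→□◇ψ is valid. Take Rxy, Rxz and set V(ψ)={y}. Then ◇ψ at x, so □◇ψ at x, so ◇ψ at z, so some w with Rzw has ψ; w=y, i.e. Rzy. By symmetry of the argument, Ryz.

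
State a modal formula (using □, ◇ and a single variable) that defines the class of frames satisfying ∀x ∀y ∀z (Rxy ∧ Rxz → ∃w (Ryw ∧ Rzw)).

◇□ψ → □◇ψ

This is convergence; the standard corresponding axiom is .2: ◇□ψ → □◇ψ.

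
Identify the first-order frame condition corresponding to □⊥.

Emptiness of R

□⊥ is valid iff no world has any successor (otherwise □⊥ fails at any world with one).
The converse is a direct semantic check.
Frame condition: ∀x ∀y ¬Rxy.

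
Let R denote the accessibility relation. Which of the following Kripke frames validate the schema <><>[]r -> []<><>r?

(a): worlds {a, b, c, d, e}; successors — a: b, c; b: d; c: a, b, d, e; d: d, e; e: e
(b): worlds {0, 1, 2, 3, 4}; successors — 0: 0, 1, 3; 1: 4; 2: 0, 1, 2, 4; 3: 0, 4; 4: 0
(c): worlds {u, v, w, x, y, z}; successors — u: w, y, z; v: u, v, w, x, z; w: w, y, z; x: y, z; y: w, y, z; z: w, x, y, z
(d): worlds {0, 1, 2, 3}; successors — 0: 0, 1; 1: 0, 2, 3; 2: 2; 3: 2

The schema corresponds to a generalized confluence (Geach) condition: forall x forall y forall z ((x R^2 y & xRz) -> exists w (yRw & z R^2 w)).
(a): fails — aR²a, aRb but no w with aRw and bR²w.
(b): fails — 0R²1, 0R1 but no w with 1Rw and 1R²w.
(c): holds.
(d): fails — 1R²0, 1R2 but no w with 0Rw and 2R²w.

(c)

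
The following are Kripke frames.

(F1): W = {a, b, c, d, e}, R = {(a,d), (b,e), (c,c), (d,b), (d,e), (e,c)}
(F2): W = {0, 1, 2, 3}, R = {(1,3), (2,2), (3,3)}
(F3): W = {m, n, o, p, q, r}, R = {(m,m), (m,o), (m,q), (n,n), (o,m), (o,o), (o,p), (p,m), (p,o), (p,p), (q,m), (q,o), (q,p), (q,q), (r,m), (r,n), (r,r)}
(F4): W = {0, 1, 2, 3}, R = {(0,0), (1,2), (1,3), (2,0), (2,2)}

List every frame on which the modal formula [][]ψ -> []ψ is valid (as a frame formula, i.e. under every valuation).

Frame correspondent (Sahlqvist): forall x forall y (Rxy -> exists z (Rxz & Rzy)) — i.e. density.
(F1): fails — Rbe but no z with Rbz and Rze.
(F2): ✓.
(F3): ✓.
(F4): fails — R13 but no z with R1z and Rz3.
Valid on: (F2), (F3).

(F2), (F3)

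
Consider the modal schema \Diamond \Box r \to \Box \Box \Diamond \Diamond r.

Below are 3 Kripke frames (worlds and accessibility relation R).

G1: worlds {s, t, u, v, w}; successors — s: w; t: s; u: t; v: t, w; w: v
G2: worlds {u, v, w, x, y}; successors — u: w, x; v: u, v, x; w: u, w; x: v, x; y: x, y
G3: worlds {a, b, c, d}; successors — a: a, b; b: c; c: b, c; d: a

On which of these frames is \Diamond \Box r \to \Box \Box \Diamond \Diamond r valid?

G2, G3

This is the axiom for a generalized confluence (Geach) condition; its first-order frame correspondent is \forall x \forall y \forall z ((xRy \wedge x R^2 z) \to \exists w (yRw \wedge z R^2 w)).
G1: fails — uRt, uR²s but no w* with tRw* and sR²w*.
G2: ✓.
G3: ✓.
Valid on: G2, G3.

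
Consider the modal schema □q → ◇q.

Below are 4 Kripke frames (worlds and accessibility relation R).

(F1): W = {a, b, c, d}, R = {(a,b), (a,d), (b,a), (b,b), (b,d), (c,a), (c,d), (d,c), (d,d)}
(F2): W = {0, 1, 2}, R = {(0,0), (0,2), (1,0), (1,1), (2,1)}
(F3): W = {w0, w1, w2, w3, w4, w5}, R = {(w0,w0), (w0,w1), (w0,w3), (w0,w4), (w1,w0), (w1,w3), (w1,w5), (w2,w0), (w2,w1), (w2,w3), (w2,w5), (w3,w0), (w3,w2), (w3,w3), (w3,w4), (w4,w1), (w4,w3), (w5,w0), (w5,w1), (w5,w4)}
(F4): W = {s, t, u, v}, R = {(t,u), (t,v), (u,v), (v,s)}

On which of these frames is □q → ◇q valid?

(F1), (F2), (F3)

The schema corresponds to seriality: ∀x ∃y Rxy.
(F1): holds.
(F2): holds.
(F3): holds.
(F4): fails — world s has no successor.
Valid on: (F1), (F2), (F3).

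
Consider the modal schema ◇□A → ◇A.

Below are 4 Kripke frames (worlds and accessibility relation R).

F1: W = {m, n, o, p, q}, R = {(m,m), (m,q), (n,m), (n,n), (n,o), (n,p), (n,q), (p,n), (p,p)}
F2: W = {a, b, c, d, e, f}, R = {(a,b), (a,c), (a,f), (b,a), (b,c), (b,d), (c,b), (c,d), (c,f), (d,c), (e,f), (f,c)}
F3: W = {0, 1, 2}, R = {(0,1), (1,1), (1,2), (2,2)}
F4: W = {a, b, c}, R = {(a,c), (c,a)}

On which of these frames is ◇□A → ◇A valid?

Frame correspondent (Sahlqvist): ∀x ∀y (xRy → ∃w (yRw ∧ xRw)) — i.e. a generalized confluence (Geach) condition.
F1: fails — mRq but no w with qRw and mRw.
F2: fails — cRd but no w with dRw and cRw.
F3: ✓.
F4: fails — aRc but no w with cRw and aRw.
Valid on: F3.

F3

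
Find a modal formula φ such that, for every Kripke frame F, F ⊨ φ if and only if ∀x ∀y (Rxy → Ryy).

A defining formula is □(□r → r) (the T□ axiom).
Suppose □(□r→r) is valid. Take Rxy and set V(r)={w : Ryw}. Then at y, □r holds; since □(□r→r) at x, □r→r at y, so r at y, i.e. Ryy.

□(□r → r)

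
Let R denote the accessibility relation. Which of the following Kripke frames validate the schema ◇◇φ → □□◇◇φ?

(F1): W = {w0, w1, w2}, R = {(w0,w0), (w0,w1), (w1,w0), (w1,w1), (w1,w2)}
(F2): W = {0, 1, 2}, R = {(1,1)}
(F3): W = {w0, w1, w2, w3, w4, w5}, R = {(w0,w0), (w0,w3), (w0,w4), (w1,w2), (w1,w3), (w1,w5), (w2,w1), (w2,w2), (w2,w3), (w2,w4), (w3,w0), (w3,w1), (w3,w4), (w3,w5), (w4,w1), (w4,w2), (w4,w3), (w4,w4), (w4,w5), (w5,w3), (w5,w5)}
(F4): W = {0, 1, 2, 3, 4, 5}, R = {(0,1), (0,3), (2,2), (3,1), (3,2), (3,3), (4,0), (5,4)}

(F2)

This is the axiom for a generalized confluence (Geach) condition; its first-order frame correspondent is ∀x ∀y ∀z ((xR²y ∧ xR²z) → ∃w (y = w ∧ zR²w)).
(F1): fails — w0R²w0, w0R²w2 but no w with w0=w and w2R²w.
(F2): satisfies the condition.
(F3): fails — w0R²w2, w0R²w5 but no w with w2=w and w5R²w.
(F4): fails — 0R²1, 0R²1 but no w with 1=w and 1R²w.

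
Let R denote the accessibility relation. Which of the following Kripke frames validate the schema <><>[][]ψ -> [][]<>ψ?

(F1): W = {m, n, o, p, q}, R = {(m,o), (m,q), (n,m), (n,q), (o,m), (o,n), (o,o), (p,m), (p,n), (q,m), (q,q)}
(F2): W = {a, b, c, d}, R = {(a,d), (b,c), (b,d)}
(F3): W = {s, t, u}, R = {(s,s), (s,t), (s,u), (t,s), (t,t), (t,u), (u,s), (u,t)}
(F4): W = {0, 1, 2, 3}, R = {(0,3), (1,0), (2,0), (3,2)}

This is the axiom for a generalized confluence (Geach) condition; its first-order frame correspondent is forall x forall y forall z ((x R^2 y & x R^2 z) -> exists w (y R^2 w & zRw)).
(F1): satisfies the condition.
(F2): satisfies the condition.
(F3): satisfies the condition.
(F4): fails — 0R²2, 0R²2 but no w with 2R²w and 2Rw.
Valid on: (F1), (F2), (F3).

(F1), (F2), (F3)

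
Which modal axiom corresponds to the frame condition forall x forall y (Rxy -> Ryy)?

□(□ψ → ψ)

This is shift-reflexivity; the standard corresponding axiom is T□: □(□ψ → ψ).
Suppose □(□ψ→ψ) is valid. Take Rxy and set V(ψ)={w : Ryw}. Then at y, □ψ holds; since □(□ψ→ψ) at x, □ψ→ψ at y, so ψ at y, i.e. Ryy.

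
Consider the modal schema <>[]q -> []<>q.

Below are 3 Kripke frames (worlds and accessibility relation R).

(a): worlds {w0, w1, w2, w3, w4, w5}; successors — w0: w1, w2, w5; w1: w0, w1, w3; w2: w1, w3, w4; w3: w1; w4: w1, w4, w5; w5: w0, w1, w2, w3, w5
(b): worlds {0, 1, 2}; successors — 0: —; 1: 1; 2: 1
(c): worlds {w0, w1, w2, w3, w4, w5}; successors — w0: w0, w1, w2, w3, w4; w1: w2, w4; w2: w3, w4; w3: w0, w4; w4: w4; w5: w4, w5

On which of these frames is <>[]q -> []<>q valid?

Frame correspondent (Sahlqvist): forall x forall y forall z (Rxy & Rxz -> exists w (Ryw & Rzw)) — i.e. convergence.
(a): condition met.
(b): condition met.
(c): condition met.

(a), (b), (c)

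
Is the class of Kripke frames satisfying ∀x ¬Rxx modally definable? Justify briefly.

Not modally definable

Any modally definable frame class is closed under surjective bounded morphisms.
The 2-cycle (worlds a,b with a→b→a) is irreflexive, and the map sending every world to a single reflexive point • is a surjective bounded morphism (forth: every edge maps to (•,•); back: every world has a successor). So any modal formula valid on the 2-cycle is also valid on the reflexive point, which is not irreflexive.
So no modal formula (or set of formulas) defines exactly the irreflexive frames.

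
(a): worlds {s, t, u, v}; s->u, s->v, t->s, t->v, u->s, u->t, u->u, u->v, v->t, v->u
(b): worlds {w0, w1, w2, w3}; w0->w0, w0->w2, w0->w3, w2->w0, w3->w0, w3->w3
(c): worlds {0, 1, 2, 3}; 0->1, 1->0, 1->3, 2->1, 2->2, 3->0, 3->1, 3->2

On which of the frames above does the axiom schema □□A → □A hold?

(b)

Frame correspondent (Sahlqvist): ∀x ∀y (Rxy → ∃z (Rxz ∧ Rzy)) — i.e. density.
(a): fails — Rts but no z with Rtz and Rzs.
(b): condition met.
(c): fails — R01 but no z with R0z and Rz1.
Valid on: (b).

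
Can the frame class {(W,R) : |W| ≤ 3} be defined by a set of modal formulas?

Not definable by any modal formula

Modal frame validity is preserved under disjoint unions.
Any modal formula valid on each of 4 disjoint one-world frames is valid on their disjoint union (validity is preserved under disjoint unions). Each one-world frame has |W|=1≤3, but the union has |W|=4.
So no modal formula (or set of formulas) defines exactly the |W|≤3 frames.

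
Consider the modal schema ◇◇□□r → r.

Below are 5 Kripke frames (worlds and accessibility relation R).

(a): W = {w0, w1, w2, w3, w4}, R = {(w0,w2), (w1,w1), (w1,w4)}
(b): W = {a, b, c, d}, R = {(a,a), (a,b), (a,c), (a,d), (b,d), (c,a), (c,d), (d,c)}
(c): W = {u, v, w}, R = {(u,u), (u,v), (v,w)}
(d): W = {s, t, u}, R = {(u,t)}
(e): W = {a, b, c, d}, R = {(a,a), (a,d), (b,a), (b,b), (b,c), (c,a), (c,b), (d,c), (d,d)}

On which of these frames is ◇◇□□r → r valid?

This is the axiom for a generalized confluence (Geach) condition; its first-order frame correspondent is ∀x ∀y (xR²y → ∃w (yR²w ∧ x = w)).
(a): fails — w1R²w4 but no w with w4R²w and w1=w.
(b): fails — aR²b but no w with bR²w and a=w.
(c): fails — uR²v but no t with vR²t and u=t.
(d): satisfies the condition.
(e): fails — bR²a but no w with aR²w and b=w.

(d)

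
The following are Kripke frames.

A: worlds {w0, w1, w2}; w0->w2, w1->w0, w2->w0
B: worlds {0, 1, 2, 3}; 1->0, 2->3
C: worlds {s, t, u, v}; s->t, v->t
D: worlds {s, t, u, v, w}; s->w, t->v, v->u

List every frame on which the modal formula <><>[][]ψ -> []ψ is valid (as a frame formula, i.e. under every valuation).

B, C

The schema corresponds to a generalized confluence (Geach) condition: forall x forall y forall z ((x R^2 y & xRz) -> exists w (y R^2 w & z = w)).
A: fails — w0R²w0, w0Rw2 but no w with w0R²w and w2=w.
B: condition met.
C: condition met.
D: fails — tR²u, tRv but no w* with uR²w* and v=w*.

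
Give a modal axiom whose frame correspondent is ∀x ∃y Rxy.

The condition is seriality. The D schema □s → ◇s defines it.

□s → ◇s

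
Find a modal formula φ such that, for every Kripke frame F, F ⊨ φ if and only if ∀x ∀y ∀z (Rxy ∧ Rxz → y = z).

The condition is partial functionality. The CD schema ◇p → □p defines it.
Suppose ◇p→□p is valid. Take Rxy, Rxz and set V(p)={y}. Then ◇p at x, so □p at x, so p at z, i.e. z=y.

◇p → □p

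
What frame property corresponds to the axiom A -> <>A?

reflexivity: forall x Rxx

Replacing A by ¬A and contraposing gives the equivalent schema □A → A.
Suppose □A→A is valid. At any x set V(A)={w : Rxw}. Then □A holds at x, so A holds at x, i.e. Rxx.
Conversely, any frame satisfying forall x Rxx validates the schema.
Frame condition: forall x Rxx.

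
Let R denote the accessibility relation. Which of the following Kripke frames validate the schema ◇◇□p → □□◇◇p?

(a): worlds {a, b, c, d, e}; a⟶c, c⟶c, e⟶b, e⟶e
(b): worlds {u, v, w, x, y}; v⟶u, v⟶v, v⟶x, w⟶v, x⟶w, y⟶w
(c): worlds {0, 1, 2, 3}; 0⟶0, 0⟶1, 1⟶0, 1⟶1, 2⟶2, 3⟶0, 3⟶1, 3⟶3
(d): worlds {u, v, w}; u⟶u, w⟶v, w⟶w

The schema corresponds to a generalized confluence (Geach) condition: ∀x ∀y ∀z ((xR²y ∧ xR²z) → ∃w (yRw ∧ zR²w)).
(a): fails — eR²b, eR²b but no w with bRw and bR²w.
(b): fails — vR²u, vR²u but no t with uRt and uR²t.
(c): holds.
(d): fails — wR²v, wR²v but no t with vRt and vR²t.
Valid on: (c).

(c)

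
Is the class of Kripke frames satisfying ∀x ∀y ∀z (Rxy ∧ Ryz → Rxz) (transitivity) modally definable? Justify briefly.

Yes: it is transitivity, defined by the 4 schema □r → □□r.

Definable; □r → □□r defines it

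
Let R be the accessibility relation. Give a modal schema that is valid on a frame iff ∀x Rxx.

The condition is reflexivity. The T schema □ψ → ψ defines it.
Suppose □ψ→ψ is valid. At any x set V(ψ)={w : Rxw}. Then □ψ holds at x, so ψ holds at x, i.e. Rxx.

□ψ → ψ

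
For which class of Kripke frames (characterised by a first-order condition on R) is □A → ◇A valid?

Suppose □A→◇A is valid. At any x set V(A)=W. Then □A at x, so ◇A at x, so x has a successor.
Conversely, on a frame with seriality the schema holds at every world under every valuation.
Frame condition: ∀x ∃y Rxy.

Seriality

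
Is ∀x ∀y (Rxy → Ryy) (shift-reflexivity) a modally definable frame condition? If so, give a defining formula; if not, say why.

Yes — defined by □(□p → p)

The condition is shift-reflexivity. A defining modal formula is □(□p → p).
Suppose □(□p→p) is valid. Take Rxy and set V(p)={w : Ryw}. Then at y, □p holds; since □(□p→p) at x, □p→p at y, so p at y, i.e. Ryy.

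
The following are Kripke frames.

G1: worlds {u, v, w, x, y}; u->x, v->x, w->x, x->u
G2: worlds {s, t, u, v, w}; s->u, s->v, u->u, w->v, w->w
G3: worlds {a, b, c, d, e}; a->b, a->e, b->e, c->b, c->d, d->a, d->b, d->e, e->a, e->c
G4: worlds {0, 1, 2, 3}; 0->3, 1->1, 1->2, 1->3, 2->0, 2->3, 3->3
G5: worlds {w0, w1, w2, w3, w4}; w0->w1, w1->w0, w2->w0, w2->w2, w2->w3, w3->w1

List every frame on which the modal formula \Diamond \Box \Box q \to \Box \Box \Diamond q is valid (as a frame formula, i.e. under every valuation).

The schema corresponds to a generalized confluence (Geach) condition: \forall x \forall y \forall z ((xRy \wedge x R^2 z) \to \exists w (y R^2 w \wedge zRw)).
G1: holds.
G2: fails — sRv, sR²u but no w* with vR²w* and uRw*.
G3: fails — aRb, aR²a but no w with bR²w and aRw.
G4: holds.
G5: fails — w2Rw0, w2R²w0 but no w with w0R²w and w0Rw.

G1, G4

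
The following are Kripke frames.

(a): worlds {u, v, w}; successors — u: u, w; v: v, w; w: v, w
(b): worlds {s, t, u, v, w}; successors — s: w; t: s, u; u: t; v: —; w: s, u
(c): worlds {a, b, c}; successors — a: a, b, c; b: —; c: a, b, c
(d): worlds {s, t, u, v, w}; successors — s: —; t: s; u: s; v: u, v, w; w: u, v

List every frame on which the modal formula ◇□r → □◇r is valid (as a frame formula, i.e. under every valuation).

This is the axiom for convergence; its first-order frame correspondent is ∀x ∀y ∀z (Rxy ∧ Rxz → ∃w (Ryw ∧ Rzw)).
(a): condition met.
(b): fails — Rts and Rtu but s and u have no common successor.
(c): fails — Rab and Rab but b and b have no common successor.
(d): fails — Rts and Rts but s and s have no common successor.
Valid on: (a).

(a)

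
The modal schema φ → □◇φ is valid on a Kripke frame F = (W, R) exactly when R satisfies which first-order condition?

Suppose φ→□◇φ is valid. Take Rxy and set V(φ)={x}. Then φ at x, so □◇φ at x, so ◇φ at y, so some z with Ryz has φ; z=x, i.e. Ryx.
Conversely, on a frame with symmetry the schema holds at every world under every valuation.
So the correspondent is symmetry.

symmetry: ∀x ∀y (Rxy → Ryx)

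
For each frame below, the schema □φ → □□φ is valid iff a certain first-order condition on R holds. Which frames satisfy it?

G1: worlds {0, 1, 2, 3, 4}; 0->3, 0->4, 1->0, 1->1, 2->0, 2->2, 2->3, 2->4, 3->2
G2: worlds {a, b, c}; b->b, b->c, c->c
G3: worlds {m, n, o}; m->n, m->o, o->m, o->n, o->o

The schema corresponds to transitivity: ∀x ∀y ∀z (Rxy ∧ Ryz → Rxz).
G1: fails — R10 and R04 but not R14.
G2: satisfies the condition.
G3: fails — Rmo and Rom but not Rmm.
Valid on: G2.

G2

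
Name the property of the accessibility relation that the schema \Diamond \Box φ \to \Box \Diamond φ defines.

Suppose ◇□φ→□◇φ is valid. Take Rxy, Rxz and set V(φ)={w : Ryw}. Then □φ at y so ◇□φ at x, so □◇φ at x, so ◇φ at z, giving w with Rzw and Ryw.

Convergence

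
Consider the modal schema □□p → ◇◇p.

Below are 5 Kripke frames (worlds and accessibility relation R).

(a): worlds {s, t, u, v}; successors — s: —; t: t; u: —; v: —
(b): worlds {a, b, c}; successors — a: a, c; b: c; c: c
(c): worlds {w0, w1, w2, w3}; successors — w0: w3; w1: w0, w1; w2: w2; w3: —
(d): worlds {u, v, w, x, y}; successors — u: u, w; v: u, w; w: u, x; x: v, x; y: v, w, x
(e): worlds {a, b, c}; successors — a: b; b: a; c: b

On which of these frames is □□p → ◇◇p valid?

The schema corresponds to a generalized confluence (Geach) condition: ∀x ∃w (xR²w ∧ xR²w).
(a): fails — at s but no w with sR²w and sR²w.
(b): holds.
(c): fails — at w0 but no w with w0R²w and w0R²w.
(d): holds.
(e): holds.

(b), (d), (e)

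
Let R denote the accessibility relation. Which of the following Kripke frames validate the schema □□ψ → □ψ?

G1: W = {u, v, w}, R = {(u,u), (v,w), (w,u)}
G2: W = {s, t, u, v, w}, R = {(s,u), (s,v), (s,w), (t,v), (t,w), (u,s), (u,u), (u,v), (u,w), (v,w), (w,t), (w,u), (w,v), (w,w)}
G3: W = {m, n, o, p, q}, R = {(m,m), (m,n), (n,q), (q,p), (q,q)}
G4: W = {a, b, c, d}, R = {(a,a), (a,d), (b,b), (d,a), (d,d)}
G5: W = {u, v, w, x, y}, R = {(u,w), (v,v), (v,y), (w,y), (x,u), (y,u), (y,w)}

G2, G3, G4

Frame correspondent (Sahlqvist): ∀x ∀y (Rxy → ∃z (Rxz ∧ Rzy)) — i.e. density.
G1: fails — Rvw but no z with Rvz and Rzw.
G2: satisfies the condition.
G3: satisfies the condition.
G4: satisfies the condition.
G5: fails — Ruw but no z with Ruz and Rzw.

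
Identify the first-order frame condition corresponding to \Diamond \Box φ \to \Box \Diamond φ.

This is the .2 axiom.
Its frame correspondent is convergence — \forall x \forall y \forall z (Rxy \wedge Rxz \to \exists w (Ryw \wedge Rzw)).

convergence: \forall x \forall y \forall z (Rxy \wedge Rxz \to \exists w (Ryw \wedge Rzw))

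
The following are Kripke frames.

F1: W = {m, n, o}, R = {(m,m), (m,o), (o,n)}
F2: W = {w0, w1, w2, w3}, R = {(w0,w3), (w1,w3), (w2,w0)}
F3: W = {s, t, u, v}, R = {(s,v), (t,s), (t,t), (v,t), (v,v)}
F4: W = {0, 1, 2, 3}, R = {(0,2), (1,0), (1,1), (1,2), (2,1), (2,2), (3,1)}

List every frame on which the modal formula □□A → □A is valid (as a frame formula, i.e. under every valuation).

The schema corresponds to density: ∀x ∀y (Rxy → ∃z (Rxz ∧ Rzy)).
F1: fails — Ron but no z with Roz and Rzn.
F2: fails — Rw2w0 but no z with Rw2z and Rzw0.
F3: ✓.
F4: ✓.
Valid on: F3, F4.

F3, F4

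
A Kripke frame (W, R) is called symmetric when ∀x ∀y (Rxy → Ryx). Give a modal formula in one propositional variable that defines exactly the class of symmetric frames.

ψ → □◇ψ

This is symmetry; the standard corresponding axiom is B: ψ → □◇ψ.
Suppose ψ→□◇ψ is valid. Take Rxy and set V(ψ)={x}. Then ψ at x, so □◇ψ at x, so ◇ψ at y, so some z with Ryz has ψ; z=x, i.e. Ryx.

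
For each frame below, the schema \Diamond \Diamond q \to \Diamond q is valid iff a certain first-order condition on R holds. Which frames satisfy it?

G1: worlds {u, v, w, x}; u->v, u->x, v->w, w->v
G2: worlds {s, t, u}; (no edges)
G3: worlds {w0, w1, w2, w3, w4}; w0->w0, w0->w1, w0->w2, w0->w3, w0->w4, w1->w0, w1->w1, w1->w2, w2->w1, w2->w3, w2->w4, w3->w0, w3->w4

G2

Frame correspondent (Sahlqvist): \forall x \forall y \forall z (Rxy \wedge Ryz \to Rxz) — i.e. transitivity.
G1: fails — Ruv and Rvw but not Ruw.
G2: ✓.
G3: fails — Rw1w0 and Rw0w4 but not Rw1w4.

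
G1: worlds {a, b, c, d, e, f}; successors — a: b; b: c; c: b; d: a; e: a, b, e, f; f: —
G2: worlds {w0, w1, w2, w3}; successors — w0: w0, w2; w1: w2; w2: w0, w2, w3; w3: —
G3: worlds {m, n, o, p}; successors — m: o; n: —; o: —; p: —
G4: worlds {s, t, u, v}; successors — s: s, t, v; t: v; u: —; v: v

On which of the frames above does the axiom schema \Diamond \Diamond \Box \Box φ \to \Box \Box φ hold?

G3

The schema corresponds to a generalized confluence (Geach) condition: \forall x \forall y \forall z ((x R^2 y \wedge x R^2 z) \to \exists w (y R^2 w \wedge z = w)).
G1: fails — eR²a, eR²a but no w with aR²w and a=w.
G2: fails — w0R²w3, w0R²w0 but no w with w3R²w and w0=w.
G3: satisfies the condition.
G4: fails — sR²t, sR²s but no w with tR²w and s=w.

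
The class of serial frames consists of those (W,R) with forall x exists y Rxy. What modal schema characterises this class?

A defining formula is □s → ◇s (the D axiom).
Suppose □s→◇s is valid. At any x set V(s)=W. Then □s at x, so ◇s at x, so x has a successor.

□s → ◇s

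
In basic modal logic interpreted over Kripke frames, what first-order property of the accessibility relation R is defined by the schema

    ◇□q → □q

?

the Euclidean property: ∀x ∀y ∀z (Rxy ∧ Rxz → Ryz)

This is frame-equivalent to ◇q → □◇q (substitute ¬q for q and contrapose).
Suppose ◇q→□◇q is valid. Take Rxy, Rxz and set V(q)={y}. Then ◇q at x, so □◇q at x, so ◇q at z, so some w with Rzw has q; w=y, i.e. Rzy. By symmetry of the argument, Ryz.
Conversely, on a frame with the Euclidean property the schema holds at every world under every valuation.
So the correspondent is the Euclidean property.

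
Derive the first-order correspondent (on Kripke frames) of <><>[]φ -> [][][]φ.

forall x forall y forall z ((x R^2 y & x R^3 z) -> exists w (yRw & z = w))

This is a Sahlqvist (Geach-type) schema ◇^2□^1φ → □^3◇^0φ.
First-order correspondent: forall x forall y forall z ((x R^2 y & x R^3 z) -> exists w (yRw & z = w)).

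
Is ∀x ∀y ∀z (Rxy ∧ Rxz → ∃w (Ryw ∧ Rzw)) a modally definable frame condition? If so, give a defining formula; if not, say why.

Yes: it is convergence, defined by the .2 schema ◇□q → □◇q.

Yes, by ◇□q → □◇q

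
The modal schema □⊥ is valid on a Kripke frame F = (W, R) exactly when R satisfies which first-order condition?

Emptiness of R

This is the Ver axiom.
It corresponds to emptiness of R: ∀x ∀y ¬Rxy.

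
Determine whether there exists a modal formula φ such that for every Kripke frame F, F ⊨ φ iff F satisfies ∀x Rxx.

Yes, by □q → q

The condition is reflexivity. A defining modal formula is □q → q.
Suppose □q→q is valid. At any x set V(q)={w : Rxw}. Then □q holds at x, so q holds at x, i.e. Rxx.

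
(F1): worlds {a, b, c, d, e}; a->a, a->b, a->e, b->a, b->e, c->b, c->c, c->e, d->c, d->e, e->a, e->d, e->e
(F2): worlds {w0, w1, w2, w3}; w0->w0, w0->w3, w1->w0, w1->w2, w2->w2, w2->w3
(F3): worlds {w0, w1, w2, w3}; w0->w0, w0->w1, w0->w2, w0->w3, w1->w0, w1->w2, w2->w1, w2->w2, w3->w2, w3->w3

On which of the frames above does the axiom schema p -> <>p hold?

This is the axiom for reflexivity; its first-order frame correspondent is forall x Rxx.
(F1): fails — world b does not see itself.
(F2): fails — world w1 does not see itself.
(F3): fails — world w1 does not see itself.

none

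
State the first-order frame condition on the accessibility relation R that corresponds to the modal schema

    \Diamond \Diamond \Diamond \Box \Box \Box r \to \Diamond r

\forall x \forall y (x R^3 y \to \exists w (y R^3 w \wedge xRw))

This is a Sahlqvist (Geach-type) schema ◇^3□^3r → □^0◇^1r.
First-order correspondent: \forall x \forall y (x R^3 y \to \exists w (y R^3 w \wedge xRw)).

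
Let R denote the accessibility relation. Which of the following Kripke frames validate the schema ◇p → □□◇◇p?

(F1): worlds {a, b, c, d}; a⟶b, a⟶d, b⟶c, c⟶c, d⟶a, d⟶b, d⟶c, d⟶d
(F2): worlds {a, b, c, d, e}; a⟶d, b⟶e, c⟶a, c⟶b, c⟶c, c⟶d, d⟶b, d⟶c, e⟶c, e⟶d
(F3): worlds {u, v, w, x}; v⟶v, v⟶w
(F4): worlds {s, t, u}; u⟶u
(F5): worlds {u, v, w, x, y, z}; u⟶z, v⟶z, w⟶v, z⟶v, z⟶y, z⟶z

Frame correspondent (Sahlqvist): ∀x ∀y ∀z ((xRy ∧ xR²z) → ∃w (y = w ∧ zR²w)) — i.e. a generalized confluence (Geach) condition.
(F1): fails — aRb, aR²b but no w with b=w and bR²w.
(F2): fails — cRa, cR²a but no w with a=w and aR²w.
(F3): fails — vRv, vR²w but no t with v=t and wR²t.
(F4): condition met.
(F5): fails — uRz, uR²y but no t with z=t and yR²t.
Valid on: (F4).

(F4)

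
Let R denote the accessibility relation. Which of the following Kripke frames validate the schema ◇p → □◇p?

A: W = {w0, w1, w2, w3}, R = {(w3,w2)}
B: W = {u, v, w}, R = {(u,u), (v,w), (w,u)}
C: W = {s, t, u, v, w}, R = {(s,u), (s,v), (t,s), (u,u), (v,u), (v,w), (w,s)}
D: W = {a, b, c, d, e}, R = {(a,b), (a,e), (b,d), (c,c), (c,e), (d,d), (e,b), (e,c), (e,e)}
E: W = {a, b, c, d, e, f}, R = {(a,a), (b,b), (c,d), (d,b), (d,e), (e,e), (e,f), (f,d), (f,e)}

This is the axiom for the Euclidean property; its first-order frame correspondent is ∀x ∀y ∀z (Rxy ∧ Rxz → Ryz).
A: fails — Rw3w2 and Rw3w2 but not Rw2w2.
B: fails — Rvw and Rvw but not Rww.
C: fails — Rsv and Rsv but not Rvv.
D: fails — Rab and Rab but not Rbb.
E: fails — Rcd and Rcd but not Rdd.

none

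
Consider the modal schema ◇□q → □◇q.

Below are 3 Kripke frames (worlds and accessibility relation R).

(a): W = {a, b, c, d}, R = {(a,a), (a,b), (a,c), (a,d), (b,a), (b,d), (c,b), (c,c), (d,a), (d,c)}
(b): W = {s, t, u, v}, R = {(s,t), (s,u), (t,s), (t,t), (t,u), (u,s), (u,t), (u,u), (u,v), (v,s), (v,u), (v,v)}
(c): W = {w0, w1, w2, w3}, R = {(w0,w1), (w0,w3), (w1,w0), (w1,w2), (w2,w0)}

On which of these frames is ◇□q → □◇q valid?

(b)

This is the axiom for convergence; its first-order frame correspondent is ∀x ∀y ∀z (Rxy ∧ Rxz → ∃w (Ryw ∧ Rzw)).
(a): fails — Rab and Rac but b and c have no common successor.
(b): satisfies the condition.
(c): fails — Rw0w1 and Rw0w3 but w1 and w3 have no common successor.
Valid on: (b).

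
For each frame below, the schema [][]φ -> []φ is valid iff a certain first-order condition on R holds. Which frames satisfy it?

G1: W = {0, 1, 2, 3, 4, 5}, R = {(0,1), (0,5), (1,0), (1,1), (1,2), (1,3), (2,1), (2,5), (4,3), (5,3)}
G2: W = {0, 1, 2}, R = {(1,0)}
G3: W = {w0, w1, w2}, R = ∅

G3

This is the axiom for density; its first-order frame correspondent is forall x forall y (Rxy -> exists z (Rxz & Rzy)).
G1: fails — R53 but no z with R5z and Rz3.
G2: fails — R10 but no z with R1z and Rz0.
G3: holds.
Valid on: G3.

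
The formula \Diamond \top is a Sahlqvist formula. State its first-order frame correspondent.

seriality: \forall x \exists y Rxy

◇⊤ holds at w iff w has a successor, so frame-validity of ◇⊤ is exactly seriality. Equivalently via □q → ◇q:
Suppose □q→◇q is valid. At any x set V(q)=W. Then □q at x, so ◇q at x, so x has a successor.
The converse is a direct semantic check.
So the correspondent is seriality.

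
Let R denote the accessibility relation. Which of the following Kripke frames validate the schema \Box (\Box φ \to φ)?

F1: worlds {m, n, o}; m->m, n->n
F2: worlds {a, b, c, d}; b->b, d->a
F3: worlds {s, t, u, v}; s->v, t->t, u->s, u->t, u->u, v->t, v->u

F1

Frame correspondent (Sahlqvist): \forall x \forall y (Rxy \to Ryy) — i.e. shift-reflexivity.
F1: holds.
F2: fails — Rda but not Raa.
F3: fails — Rus but not Rss.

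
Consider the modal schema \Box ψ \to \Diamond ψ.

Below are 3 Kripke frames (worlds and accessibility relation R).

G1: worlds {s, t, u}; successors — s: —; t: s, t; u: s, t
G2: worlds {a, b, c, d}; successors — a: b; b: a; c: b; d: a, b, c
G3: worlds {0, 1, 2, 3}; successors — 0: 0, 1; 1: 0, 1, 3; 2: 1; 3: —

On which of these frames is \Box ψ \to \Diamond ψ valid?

G2

This is the axiom for seriality; its first-order frame correspondent is \forall x \exists y Rxy.
G1: fails — world s has no successor.
G2: satisfies the condition.
G3: fails — world 3 has no successor.
Valid on: G2.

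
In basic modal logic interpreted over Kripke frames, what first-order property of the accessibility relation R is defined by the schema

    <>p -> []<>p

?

the Euclidean property: forall x forall y forall z (Rxy & Rxz -> Ryz)

This is the 5 axiom.
It corresponds to the Euclidean property: forall x forall y forall z (Rxy & Rxz -> Ryz).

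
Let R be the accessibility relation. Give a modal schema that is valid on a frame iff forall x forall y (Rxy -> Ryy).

□(□ψ → ψ)

This is shift-reflexivity; the standard corresponding axiom is T□: □(□ψ → ψ).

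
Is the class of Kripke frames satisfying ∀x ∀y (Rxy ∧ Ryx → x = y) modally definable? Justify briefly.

If a class were modally definable it would be closed under surjective bounded morphisms (Goldblatt–Thomason).
The 8-cycle (worlds w0,w1,w2,w3,w4,w5,w6,w7 with w0→w1→w2→w3→w4→w5→w6→w7→w0) is antisymmetric. Sending even-indexed worlds to a and odd-indexed worlds to b is a surjective bounded morphism onto the two-world frame with a↔b, which is not antisymmetric.
So the class is not modally definable.

Not modally definable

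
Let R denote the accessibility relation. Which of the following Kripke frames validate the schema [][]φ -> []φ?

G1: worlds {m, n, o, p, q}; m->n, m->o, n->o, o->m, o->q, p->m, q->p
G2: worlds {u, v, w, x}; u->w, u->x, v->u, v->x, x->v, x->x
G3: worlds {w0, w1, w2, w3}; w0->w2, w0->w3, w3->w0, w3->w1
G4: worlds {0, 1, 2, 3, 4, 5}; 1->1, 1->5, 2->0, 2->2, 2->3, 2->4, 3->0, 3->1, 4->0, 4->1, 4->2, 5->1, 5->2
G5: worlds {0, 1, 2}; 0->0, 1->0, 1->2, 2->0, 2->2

G5

The schema corresponds to density: forall x forall y (Rxy -> exists z (Rxz & Rzy)).
G1: fails — Rom but no z with Roz and Rzm.
G2: fails — Ruw but no z with Ruz and Rzw.
G3: fails — Rw0w2 but no z with Rw0z and Rzw2.
G4: fails — R30 but no z with R3z and Rz0.
G5: holds.
Valid on: G5.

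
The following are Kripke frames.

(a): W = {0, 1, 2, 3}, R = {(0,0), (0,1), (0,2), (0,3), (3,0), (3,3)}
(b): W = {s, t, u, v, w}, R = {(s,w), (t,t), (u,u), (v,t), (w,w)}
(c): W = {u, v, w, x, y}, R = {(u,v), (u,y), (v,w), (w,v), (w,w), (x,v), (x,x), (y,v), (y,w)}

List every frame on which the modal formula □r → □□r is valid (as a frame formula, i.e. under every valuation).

The schema corresponds to transitivity: ∀x ∀y ∀z (Rxy ∧ Ryz → Rxz).
(a): fails — R30 and R02 but not R32.
(b): ✓.
(c): fails — Ruv and Rvw but not Ruw.
Valid on: (b).

(b)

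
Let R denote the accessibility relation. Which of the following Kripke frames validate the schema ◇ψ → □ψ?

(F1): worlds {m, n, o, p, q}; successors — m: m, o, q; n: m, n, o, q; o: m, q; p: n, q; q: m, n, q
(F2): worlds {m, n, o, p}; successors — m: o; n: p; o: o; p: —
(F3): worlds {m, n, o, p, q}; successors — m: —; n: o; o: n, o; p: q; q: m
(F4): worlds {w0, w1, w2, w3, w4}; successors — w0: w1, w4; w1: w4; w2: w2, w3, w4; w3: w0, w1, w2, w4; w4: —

(F2)

This is the axiom for partial functionality; its first-order frame correspondent is ∀x ∀y ∀z (Rxy ∧ Rxz → y = z).
(F1): fails — m sees both m and o.
(F2): satisfies the condition.
(F3): fails — o sees both n and o.
(F4): fails — w0 sees both w1 and w4.
Valid on: (F2).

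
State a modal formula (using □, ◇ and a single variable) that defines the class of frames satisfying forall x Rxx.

This is reflexivity; the standard corresponding axiom is T: □ψ → ψ.
Suppose □ψ→ψ is valid. At any x set V(ψ)={w : Rxw}. Then □ψ holds at x, so ψ holds at x, i.e. Rxx.

□ψ → ψ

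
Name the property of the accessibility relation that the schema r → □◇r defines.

Suppose r→□◇r is valid. Take Rxy and set V(r)={x}. Then r at x, so □◇r at x, so ◇r at y, so some z with Ryz has r; z=x, i.e. Ryx.
Conversely, any frame satisfying ∀x ∀y (Rxy → Ryx) validates the schema.
So the correspondent is symmetry.

symmetry: ∀x ∀y (Rxy → Ryx)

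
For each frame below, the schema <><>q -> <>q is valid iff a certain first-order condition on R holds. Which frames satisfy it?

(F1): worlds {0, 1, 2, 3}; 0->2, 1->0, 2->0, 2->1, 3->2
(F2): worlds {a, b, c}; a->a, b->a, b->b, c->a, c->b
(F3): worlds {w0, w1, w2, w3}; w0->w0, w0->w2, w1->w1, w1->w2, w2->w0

This is the axiom for transitivity; its first-order frame correspondent is forall x forall y forall z (Rxy & Ryz -> Rxz).
(F1): fails — R10 and R02 but not R12.
(F2): condition met.
(F3): fails — Rw1w2 and Rw2w0 but not Rw1w0.

(F2)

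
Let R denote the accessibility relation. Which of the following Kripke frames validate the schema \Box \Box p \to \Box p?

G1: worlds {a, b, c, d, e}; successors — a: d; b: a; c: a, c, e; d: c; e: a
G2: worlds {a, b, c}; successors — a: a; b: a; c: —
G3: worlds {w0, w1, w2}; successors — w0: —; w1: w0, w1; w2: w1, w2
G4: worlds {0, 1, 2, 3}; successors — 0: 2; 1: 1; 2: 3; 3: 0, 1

G2, G3

Frame correspondent (Sahlqvist): \forall x \forall y (Rxy \to \exists z (Rxz \wedge Rzy)) — i.e. density.
G1: fails — Rea but no z with Rez and Rza.
G2: ✓.
G3: ✓.
G4: fails — R02 but no z with R0z and Rz2.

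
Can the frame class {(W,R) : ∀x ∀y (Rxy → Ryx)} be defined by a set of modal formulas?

Yes, by p → □◇p

This is a Sahlqvist condition; the B axiom p → □◇p defines it.
Suppose p→□◇p is valid. Take Rxy and set V(p)={x}. Then p at x, so □◇p at x, so ◇p at y, so some z with Ryz has p; z=x, i.e. Ryx.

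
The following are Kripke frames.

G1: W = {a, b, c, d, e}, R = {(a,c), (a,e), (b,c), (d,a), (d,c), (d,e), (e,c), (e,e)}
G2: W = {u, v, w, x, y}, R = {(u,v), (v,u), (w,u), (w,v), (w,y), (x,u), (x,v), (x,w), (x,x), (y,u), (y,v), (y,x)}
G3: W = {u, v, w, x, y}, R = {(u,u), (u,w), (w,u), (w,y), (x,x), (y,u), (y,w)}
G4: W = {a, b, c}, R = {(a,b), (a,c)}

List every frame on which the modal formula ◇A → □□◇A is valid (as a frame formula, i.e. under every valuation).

The schema corresponds to a generalized confluence (Geach) condition: ∀x ∀y ∀z ((xRy ∧ xR²z) → ∃w (y = w ∧ zRw)).
G1: fails — aRc, aR²c but no w with c=w and cRw.
G2: fails — wRu, wR²u but no t with u=t and uRt.
G3: fails — uRw, uR²w but no t with w=t and wRt.
G4: ✓.
Valid on: G4.

G4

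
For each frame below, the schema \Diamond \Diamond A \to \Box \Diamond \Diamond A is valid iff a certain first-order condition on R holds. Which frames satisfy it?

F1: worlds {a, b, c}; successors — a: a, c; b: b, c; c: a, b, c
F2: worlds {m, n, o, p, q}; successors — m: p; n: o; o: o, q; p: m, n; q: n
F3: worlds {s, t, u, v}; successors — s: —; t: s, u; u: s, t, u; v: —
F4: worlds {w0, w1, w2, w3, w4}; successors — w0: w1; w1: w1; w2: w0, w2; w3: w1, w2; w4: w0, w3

This is the axiom for a generalized confluence (Geach) condition; its first-order frame correspondent is \forall x \forall y \forall z ((x R^2 y \wedge xRz) \to \exists w (y = w \wedge z R^2 w)).
F1: condition met.
F2: fails — mR²m, mRp but no w with m=w and pR²w.
F3: fails — tR²s, tRs but no w with s=w and sR²w.
F4: fails — w2R²w0, w2Rw0 but no w with w0=w and w0R²w.

F1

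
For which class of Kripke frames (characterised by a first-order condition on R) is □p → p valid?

reflexivity: ∀x Rxx

Suppose □p→p is valid. At any x set V(p)={w : Rxw}. Then □p holds at x, so p holds at x, i.e. Rxx.
The converse is a direct semantic check.
Frame condition: ∀x Rxx.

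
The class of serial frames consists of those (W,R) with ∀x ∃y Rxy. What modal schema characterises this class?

□r → ◇r

The condition is seriality. The D schema □r → ◇r defines it.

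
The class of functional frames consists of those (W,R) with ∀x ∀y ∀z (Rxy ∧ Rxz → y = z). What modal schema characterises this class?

The condition is partial functionality. The CD schema ◇q → □q defines it.
Suppose ◇q→□q is valid. Take Rxy, Rxz and set V(q)={y}. Then ◇q at x, so □q at x, so q at z, i.e. z=y.

◇q → □q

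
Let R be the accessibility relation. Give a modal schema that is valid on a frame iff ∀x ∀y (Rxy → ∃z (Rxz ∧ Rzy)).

A defining formula is □□p → □p (the C4 axiom).

□□p → □p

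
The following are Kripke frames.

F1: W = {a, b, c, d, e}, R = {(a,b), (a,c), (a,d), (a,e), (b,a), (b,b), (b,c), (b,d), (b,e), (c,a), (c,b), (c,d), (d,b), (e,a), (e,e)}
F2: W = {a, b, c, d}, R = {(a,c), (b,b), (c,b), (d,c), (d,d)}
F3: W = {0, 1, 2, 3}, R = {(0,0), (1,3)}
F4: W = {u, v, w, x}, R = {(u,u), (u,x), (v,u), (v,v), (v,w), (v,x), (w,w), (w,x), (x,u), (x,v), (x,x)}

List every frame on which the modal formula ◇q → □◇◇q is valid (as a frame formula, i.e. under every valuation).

F1

The schema corresponds to a generalized confluence (Geach) condition: ∀x ∀y ∀z ((xRy ∧ xRz) → ∃w (y = w ∧ zR²w)).
F1: ✓.
F2: fails — aRc, aRc but no w with c=w and cR²w.
F3: fails — 1R3, 1R3 but no w with 3=w and 3R²w.
F4: fails — vRw, vRu but no t with w=t and uR²t.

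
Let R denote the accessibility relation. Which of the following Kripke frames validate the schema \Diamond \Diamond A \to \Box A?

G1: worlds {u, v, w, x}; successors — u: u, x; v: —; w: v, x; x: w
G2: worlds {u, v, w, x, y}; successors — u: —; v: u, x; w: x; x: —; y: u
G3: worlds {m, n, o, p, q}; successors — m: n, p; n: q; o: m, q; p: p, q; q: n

G2

The schema corresponds to a generalized confluence (Geach) condition: \forall x \forall y \forall z ((x R^2 y \wedge xRz) \to \exists w (y = w \wedge z = w)).
G1: fails — uR²u, uRx but u ≠ x.
G2: satisfies the condition.
G3: fails — mR²p, mRn but p ≠ n.
Valid on: G2.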